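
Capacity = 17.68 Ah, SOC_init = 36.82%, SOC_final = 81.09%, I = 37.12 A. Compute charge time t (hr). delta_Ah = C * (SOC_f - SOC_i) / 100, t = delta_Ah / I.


Step 1: dSOC = 81.09% - 36.82% = 44.27%
Step 2: delta_Ah = 17.68 * 44.27 / 100 = 7.8269 Ah
Step 3: t = 7.8269 / 37.12 = 0.2109 hr

0.2109 hr


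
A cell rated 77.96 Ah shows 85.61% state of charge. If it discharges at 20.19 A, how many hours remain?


Step 1: remaining = SOC/100 * C_total = 85.61/100 * 77.96 = 66.742 Ah
Step 2: t = remaining / I = 66.742 / 20.19 = 3.306 hr

3.306 hr


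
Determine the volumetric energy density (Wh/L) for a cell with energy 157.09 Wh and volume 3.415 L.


ED = E / V = 157.09 / 3.415 = 46.00 Wh/L

46.00 Wh/L


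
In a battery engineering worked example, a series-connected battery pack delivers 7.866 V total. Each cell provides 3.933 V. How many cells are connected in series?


Rearranging: n = V_pack / V_cell = 7.866 / 3.933 = 2 cells

2


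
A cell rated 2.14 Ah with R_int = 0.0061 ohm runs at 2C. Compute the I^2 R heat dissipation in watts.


Step 1: I = C_rate * capacity = 2 * 2.14 = 4.28 A
Step 2: Q = I^2 * R = 4.28^2 * 0.0061 = 18.318 * 0.0061 = 0.1117 W

0.1117 W


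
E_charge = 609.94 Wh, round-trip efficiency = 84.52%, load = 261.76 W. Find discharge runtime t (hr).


Step 1: E_discharge = eta/100 * E_charge = 84.52/100 * 609.94 = 515.52 Wh
Step 2: t = E_discharge / P = 515.52 / 261.76 = 1.969 hr

1.969 hr


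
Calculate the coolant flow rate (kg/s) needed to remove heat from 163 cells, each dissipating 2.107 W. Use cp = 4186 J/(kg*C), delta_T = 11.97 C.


Q_total = 163 * 2.107 = 343.44 W
m_dot = Q_total / (cp * dT) = 343.44 / (4186 * 11.97) = 0.006854 kg/s

0.006854 kg/s


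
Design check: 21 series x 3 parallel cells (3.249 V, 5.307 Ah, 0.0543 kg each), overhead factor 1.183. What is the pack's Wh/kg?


Step 1: V_pack = 21 * 3.249 = 68.229 V
Step 2: C_pack = 3 * 5.307 = 15.921 Ah
Step 3: E_pack = V_pack * C_pack = 68.229 * 15.921 = 1086.3 Wh
Step 4: m_pack = 21 * 3 * 0.0543 * 1.183 = 4.0469 kg
Step 5: ED = E_pack / m_pack = 1086.3 / 4.0469 = 268.4 Wh/kg

268.4 Wh/kg


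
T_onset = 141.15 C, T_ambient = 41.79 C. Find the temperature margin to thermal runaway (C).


Safety margin = 141.15 C - 41.79 C = 99.36 C

99.36 C


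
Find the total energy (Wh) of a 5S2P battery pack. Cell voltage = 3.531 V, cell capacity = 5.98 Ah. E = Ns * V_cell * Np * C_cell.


V_pack = 5 * 3.531 = 17.655 V
C_pack = 2 * 5.98 = 11.96 Ah
E = V_pack * C_pack = 17.655 * 11.96 = 211.2 Wh

211.2 Wh


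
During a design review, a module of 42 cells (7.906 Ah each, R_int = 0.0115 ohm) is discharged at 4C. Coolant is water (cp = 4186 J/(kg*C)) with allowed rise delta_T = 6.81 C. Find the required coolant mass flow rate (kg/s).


Step 1: I = 4 * 7.906 = 31.624 A
Step 2: Q_cell = I^2 * R = 31.624^2 * 0.0115 = 11.501 W
Step 3: Q_total = 42 * 11.501 = 483.04 W
Step 4: m_dot = Q_total / (cp * dT) = 483.04 / (4186 * 6.81) = 0.01694 kg/s

0.01694 kg/s


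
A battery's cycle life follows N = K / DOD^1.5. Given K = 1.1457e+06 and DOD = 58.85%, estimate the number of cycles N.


DOD^1.5 = 451.46
N = K / DOD^1.5 = 1.1457e+06 / 451.46 = 2538

2538 cycles


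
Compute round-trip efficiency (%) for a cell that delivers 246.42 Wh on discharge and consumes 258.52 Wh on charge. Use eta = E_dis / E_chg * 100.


Round-trip efficiency = 246.42/258.52 * 100% = 95.32%

95.32%


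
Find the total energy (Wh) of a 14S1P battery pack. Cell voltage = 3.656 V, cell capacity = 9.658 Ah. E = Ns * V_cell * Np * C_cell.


V_pack = 14 * 3.656 = 51.184 V
C_pack = 1 * 9.658 = 9.658 Ah
E = V_pack * C_pack = 51.184 * 9.658 = 494.3 Wh

494.3 Wh


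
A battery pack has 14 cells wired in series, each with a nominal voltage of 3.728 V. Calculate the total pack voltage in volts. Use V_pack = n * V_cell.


With 14 cells in series at 3.728 V each, V_pack = 52.192 V

52.192 V


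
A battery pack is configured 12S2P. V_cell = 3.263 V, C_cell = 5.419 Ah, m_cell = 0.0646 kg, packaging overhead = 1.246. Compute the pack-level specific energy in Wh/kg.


Step 1: V_pack = 12 * 3.263 = 39.156 V
Step 2: C_pack = 2 * 5.419 = 10.838 Ah
Step 3: E_pack = V_pack * C_pack = 39.156 * 10.838 = 424.37 Wh
Step 4: m_pack = 12 * 2 * 0.0646 * 1.246 = 1.9318 kg
Step 5: ED = E_pack / m_pack = 424.37 / 1.9318 = 219.7 Wh/kg

219.7 Wh/kg


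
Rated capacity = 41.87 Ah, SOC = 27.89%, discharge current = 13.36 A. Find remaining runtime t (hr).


Step 1: remaining = SOC/100 * C_total = 27.89/100 * 41.87 = 11.678 Ah
Step 2: t = remaining / I = 11.678 / 13.36 = 0.8741 hr

0.8741 hr


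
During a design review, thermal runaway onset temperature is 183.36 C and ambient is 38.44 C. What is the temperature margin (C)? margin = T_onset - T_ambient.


Safety margin = 183.36 C - 38.44 C = 144.92 C

144.92 C


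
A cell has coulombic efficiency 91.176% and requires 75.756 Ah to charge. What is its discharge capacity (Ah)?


Q_dis = eta/100 * Q_chg = 91.176/100 * 75.756 = 69.07 Ah

69.07 Ah


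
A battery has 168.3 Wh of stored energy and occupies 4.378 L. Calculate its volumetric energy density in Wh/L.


ED = E / V = 168.3 / 4.378 = 38.44 Wh/L

38.44 Wh/L


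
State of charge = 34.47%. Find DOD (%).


Complement of SOC: DOD = 100% - 34.47% = 65.53%

65.53%


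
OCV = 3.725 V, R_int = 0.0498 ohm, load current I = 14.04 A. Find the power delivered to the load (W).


Step 1: V_terminal = OCV - I*R = 3.725 - 14.04 * 0.0498 = 3.0258 V
Step 2: P_out = V_terminal * I = 3.0258 * 14.04 = 42.48 W

42.48 W


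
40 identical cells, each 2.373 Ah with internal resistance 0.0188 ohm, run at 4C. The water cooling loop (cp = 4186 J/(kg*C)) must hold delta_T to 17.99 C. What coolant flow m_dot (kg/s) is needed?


Step 1: I = 4 * 2.373 = 9.492 A
Step 2: Q_cell = I^2 * R = 9.492^2 * 0.0188 = 1.6938 W
Step 3: Q_total = 40 * 1.6938 = 67.752 W
Step 4: m_dot = Q_total / (cp * dT) = 67.752 / (4186 * 17.99) = 8.997e-04 kg/s

8.997e-04 kg/s


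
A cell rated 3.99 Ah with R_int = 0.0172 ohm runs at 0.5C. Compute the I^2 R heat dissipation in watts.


Step 1: I = C_rate * capacity = 0.5 * 3.99 = 1.995 A
Step 2: Q = I^2 * R = 1.995^2 * 0.0172 = 3.98 * 0.0172 = 0.06846 W

0.06846 W


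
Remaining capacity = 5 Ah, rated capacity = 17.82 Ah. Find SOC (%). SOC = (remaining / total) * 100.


SOC = (remaining / total) * 100 = (5 / 17.82) * 100 = 28.06%

28.06%


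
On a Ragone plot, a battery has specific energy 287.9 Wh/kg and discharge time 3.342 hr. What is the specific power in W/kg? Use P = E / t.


P_specific = E / t = 287.9 / 3.342 = 86.15 W/kg

86.15 W/kg


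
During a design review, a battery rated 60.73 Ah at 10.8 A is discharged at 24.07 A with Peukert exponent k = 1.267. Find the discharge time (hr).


Step 1: t_rated = C / I_rated = 60.73 / 10.8 = 5.6231 hr
Step 2: ratio = 10.8 / 24.07 = 0.44869
Step 3: ratio^k = 0.44869^1.267 = 0.36226
Step 4: t = t_rated * ratio^k = 5.6231 * 0.36226 = 2.037 hr

2.037 hr


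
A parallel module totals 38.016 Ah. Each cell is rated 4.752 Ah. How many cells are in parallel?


n = C_total / C_cell = 38.016 / 4.752 = 8

8


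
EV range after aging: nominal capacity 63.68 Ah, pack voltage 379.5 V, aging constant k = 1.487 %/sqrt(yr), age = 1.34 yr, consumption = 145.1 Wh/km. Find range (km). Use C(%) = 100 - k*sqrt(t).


Step 1: capacity retention = 100 - 1.487 * sqrt(1.34) = 100 - 1.487 * 1.1576 = 98.279%
Step 2: C_now = 63.68 * 98.279/100 = 62.584 Ah
Step 3: E_pack = V * C_now = 379.5 * 62.584 = 23751 Wh
Step 4: range = E_pack / consumption = 23751 / 145.1 = 163.7 km

163.7 km


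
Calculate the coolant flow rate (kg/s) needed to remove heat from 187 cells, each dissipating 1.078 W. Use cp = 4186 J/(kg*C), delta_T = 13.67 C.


Step 1: Total heat Q = 187 * 1.078 W = 201.59 W
Step 2: denom = cp * dT = 4186 * 13.67 = 57223
Step 3: m_dot = 201.59 / 57223 = 0.003523 kg/s

0.003523 kg/s


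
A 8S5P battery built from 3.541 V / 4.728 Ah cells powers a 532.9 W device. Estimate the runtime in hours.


Step 1: E_pack = Ns * V_cell * Np * C_cell = 8 * 3.541 * 5 * 4.728 = 669.67 Wh
Step 2: t = E_pack / P = 669.67 / 532.9 = 1.257 hr

1.257 hr


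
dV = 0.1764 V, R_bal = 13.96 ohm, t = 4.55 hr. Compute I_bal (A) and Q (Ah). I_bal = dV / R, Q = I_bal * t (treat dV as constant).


I_bal = dV / R = 0.1764 / 13.96 = 0.012636 A
Q = I_bal * t = 0.012636 * 4.55 = 0.05749 Ah

I=0.012636 A, Q=0.05749 Ah


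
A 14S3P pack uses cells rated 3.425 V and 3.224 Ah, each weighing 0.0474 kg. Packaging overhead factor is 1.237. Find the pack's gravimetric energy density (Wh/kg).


Step 1: V_pack = 14 * 3.425 = 47.95 V
Step 2: C_pack = 3 * 3.224 = 9.672 Ah
Step 3: E_pack = V_pack * C_pack = 47.95 * 9.672 = 463.77 Wh
Step 4: m_pack = 14 * 3 * 0.0474 * 1.237 = 2.4626 kg
Step 5: ED = E_pack / m_pack = 463.77 / 2.4626 = 188.3 Wh/kg

188.3 Wh/kg


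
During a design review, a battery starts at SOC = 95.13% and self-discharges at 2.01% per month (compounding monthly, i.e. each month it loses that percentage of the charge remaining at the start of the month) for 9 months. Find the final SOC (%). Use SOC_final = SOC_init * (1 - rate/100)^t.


Monthly retention factor = 1 - 2.01/100 = 0.9799
Over 9 months: factor^9 = 0.83298
SOC_final = 95.13 * 0.83298 = 79.24%

79.24%


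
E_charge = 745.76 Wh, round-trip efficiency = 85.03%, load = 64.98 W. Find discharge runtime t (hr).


Step 1: E_discharge = eta/100 * E_charge = 85.03/100 * 745.76 = 634.12 Wh
Step 2: t = E_discharge / P = 634.12 / 64.98 = 9.759 hr

9.759 hr


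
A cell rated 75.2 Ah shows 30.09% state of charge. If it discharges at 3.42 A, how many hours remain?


Step 1: remaining = SOC/100 * C_total = 30.09/100 * 75.2 = 22.628 Ah
Step 2: t = remaining / I = 22.628 / 3.42 = 6.616 hr

6.616 hr


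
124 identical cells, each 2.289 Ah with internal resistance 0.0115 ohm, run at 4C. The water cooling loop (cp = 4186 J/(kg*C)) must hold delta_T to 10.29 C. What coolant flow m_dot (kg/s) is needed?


Step 1: I = 4 * 2.289 = 9.156 A
Step 2: Q_cell = I^2 * R = 9.156^2 * 0.0115 = 0.96407 W
Step 3: Q_total = 124 * 0.96407 = 119.54 W
Step 4: m_dot = Q_total / (cp * dT) = 119.54 / (4186 * 10.29) = 0.002775 kg/s

0.002775 kg/s


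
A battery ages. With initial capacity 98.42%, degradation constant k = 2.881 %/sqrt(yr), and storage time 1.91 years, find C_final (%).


Step 1: sqrt(1.91 yr) = 1.382
Step 2: drop = 2.881 * 1.382 = 3.9815
Step 3: C_final = 98.42 - 3.9815 = 94.44%

94.44%


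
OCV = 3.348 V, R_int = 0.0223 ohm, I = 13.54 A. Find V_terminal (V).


V = OCV - I*R = 3.348 - 13.54 * 0.0223 = 3.046 V

3.046 V


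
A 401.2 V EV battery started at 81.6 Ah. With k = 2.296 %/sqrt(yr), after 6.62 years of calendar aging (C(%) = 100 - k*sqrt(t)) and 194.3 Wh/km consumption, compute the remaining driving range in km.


Step 1: capacity retention = 100 - 2.296 * sqrt(6.62) = 100 - 2.296 * 2.5729 = 94.093%
Step 2: C_now = 81.6 * 94.093/100 = 76.78 Ah
Step 3: E_pack = V * C_now = 401.2 * 76.78 = 30804 Wh
Step 4: range = E_pack / consumption = 30804 / 194.3 = 158.5 km

158.5 km


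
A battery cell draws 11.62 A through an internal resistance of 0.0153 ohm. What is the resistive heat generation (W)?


Q = I^2 * R = 11.62^2 * 0.0153 = 2.066 W

2.066 W


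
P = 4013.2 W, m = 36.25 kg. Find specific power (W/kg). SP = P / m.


SP = P / m = 4013.2 / 36.25 = 110.7 W/kg

110.7 W/kg


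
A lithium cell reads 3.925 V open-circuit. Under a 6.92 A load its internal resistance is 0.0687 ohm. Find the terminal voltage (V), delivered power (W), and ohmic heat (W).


Step 1: V_terminal = OCV - I*R = 3.925 - 6.92 * 0.0687 = 3.4496 V
Step 2: P_out = V_terminal * I = 3.4496 * 6.92 = 23.87 W
Step 3: Q = I^2 * R = 6.92^2 * 0.0687 = 3.290 W

V=3.4496 V, P=23.87 W, Q=3.290 W


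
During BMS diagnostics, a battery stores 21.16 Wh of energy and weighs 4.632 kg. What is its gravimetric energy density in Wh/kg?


Specific energy = 21.16 Wh / 4.632 kg = 4.568 Wh/kg

4.568 Wh/kg


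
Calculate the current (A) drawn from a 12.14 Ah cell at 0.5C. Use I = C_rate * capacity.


At 0.5C: I = 0.5 * 12.14 Ah = 6.07 A

6.07 A


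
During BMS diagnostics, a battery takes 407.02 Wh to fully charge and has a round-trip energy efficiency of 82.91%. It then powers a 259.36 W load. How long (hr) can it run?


Step 1: E_discharge = eta/100 * E_charge = 82.91/100 * 407.02 = 337.46 Wh
Step 2: t = E_discharge / P = 337.46 / 259.36 = 1.301 hr

1.301 hr


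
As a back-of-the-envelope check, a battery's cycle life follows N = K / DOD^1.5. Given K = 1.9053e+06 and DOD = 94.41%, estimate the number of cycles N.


DOD^1.5 = 917.33
N = K / DOD^1.5 = 1.9053e+06 / 917.33 = 2077

2077 cycles


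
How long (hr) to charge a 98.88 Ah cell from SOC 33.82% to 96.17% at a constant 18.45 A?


delta_Ah = 98.88 * (96.17 - 33.82) / 100 = 61.652 Ah
t = delta_Ah / I = 61.652 / 18.45 = 3.342 hr

3.342 hr


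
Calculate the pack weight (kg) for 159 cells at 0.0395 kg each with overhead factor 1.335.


Cell mass sum = 159 * 0.0395 = 6.2805 kg
With overhead 1.335: m_pack = 6.2805 * 1.335 = 8.384 kg

8.384 kg


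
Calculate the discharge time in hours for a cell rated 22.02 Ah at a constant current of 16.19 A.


t = capacity / current = 22.02 / 16.19 = 1.360 hr

1.360 hr


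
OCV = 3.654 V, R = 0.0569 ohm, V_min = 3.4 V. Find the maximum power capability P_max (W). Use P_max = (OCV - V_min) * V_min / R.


P_max = (OCV - V_min) * V_min / R = (3.654 - 3.4) * 3.4 / 0.0569 = 0.254 * 3.4 / 0.0569 = 15.18 W

15.18 W


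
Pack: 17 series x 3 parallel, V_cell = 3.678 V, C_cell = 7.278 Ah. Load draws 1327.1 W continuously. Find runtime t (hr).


Step 1: E_pack = Ns * V_cell * Np * C_cell = 17 * 3.678 * 3 * 7.278 = 1365.2 Wh
Step 2: t = E_pack / P = 1365.2 / 1327.1 = 1.029 hr

1.029 hr


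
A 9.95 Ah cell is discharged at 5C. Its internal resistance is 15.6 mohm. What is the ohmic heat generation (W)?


Convert: R = 15.6 mohm = 0.0156 ohm
Step 1: I = C_rate * capacity = 5 * 9.95 = 49.75 A
Step 2: Q = I^2 * R = 49.75^2 * 0.0156 = 2475.1 * 0.0156 = 38.61 W

38.61 W


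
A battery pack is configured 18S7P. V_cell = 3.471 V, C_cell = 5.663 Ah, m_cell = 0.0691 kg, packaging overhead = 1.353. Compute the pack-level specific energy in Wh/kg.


Step 1: V_pack = 18 * 3.471 = 62.478 V
Step 2: C_pack = 7 * 5.663 = 39.641 Ah
Step 3: E_pack = V_pack * C_pack = 62.478 * 39.641 = 2476.7 Wh
Step 4: m_pack = 18 * 7 * 0.0691 * 1.353 = 11.78 kg
Step 5: ED = E_pack / m_pack = 2476.7 / 11.78 = 210.2 Wh/kg

210.2 Wh/kg


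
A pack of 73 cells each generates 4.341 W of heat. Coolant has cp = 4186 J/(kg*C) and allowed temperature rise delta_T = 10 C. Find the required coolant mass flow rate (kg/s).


Q_total = 73 * 4.341 = 316.89 W
m_dot = Q_total / (cp * dT) = 316.89 / (4186 * 10) = 0.007570 kg/s

0.007570 kg/s


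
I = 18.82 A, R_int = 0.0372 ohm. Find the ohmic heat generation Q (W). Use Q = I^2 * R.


I^2 = 354.19
Q = 354.19 * 0.0372 = 13.18 W

13.18 W


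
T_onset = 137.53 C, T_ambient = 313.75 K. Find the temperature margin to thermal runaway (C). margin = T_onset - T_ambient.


Convert: T_ambient = 313.75 K = 40.6 C
margin = 137.53 - 40.6 = 96.93 C

96.93 C


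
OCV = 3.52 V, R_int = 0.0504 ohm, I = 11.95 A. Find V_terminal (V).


IR drop = 11.95 * 0.0504 = 0.60228 V
V = 3.52 - 0.60228 = 2.918 V

2.918 V


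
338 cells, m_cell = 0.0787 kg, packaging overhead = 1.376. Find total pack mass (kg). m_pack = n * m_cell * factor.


Cell mass sum = 338 * 0.0787 = 26.601 kg
With overhead 1.376: m_pack = 26.601 * 1.376 = 36.60 kg

36.60 kg


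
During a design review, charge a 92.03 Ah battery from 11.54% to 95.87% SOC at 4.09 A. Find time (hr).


delta_Ah = 92.03 * (95.87 - 11.54) / 100 = 77.609 Ah
t = delta_Ah / I = 77.609 / 4.09 = 18.98 hr

18.98 hr


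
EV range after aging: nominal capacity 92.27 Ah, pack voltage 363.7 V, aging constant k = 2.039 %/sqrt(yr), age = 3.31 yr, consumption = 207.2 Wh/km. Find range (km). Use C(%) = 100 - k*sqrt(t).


Step 1: capacity retention = 100 - 2.039 * sqrt(3.31) = 100 - 2.039 * 1.8193 = 96.29%
Step 2: C_now = 92.27 * 96.29/100 = 88.847 Ah
Step 3: E_pack = V * C_now = 363.7 * 88.847 = 32314 Wh
Step 4: range = E_pack / consumption = 32314 / 207.2 = 156.0 km

156.0 km


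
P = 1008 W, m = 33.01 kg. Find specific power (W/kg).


Specific power = 1008 W / 33.01 kg = 30.54 W/kg

30.54 W/kg


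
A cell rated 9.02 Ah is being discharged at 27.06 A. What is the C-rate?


C_rate = I / capacity = 27.06 / 9.02 = 3C

3C


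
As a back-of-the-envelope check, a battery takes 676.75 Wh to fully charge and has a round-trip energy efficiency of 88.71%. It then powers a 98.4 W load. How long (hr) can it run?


Step 1: E_discharge = eta/100 * E_charge = 88.71/100 * 676.75 = 600.34 Wh
Step 2: t = E_discharge / P = 600.34 / 98.4 = 6.101 hr

6.101 hr


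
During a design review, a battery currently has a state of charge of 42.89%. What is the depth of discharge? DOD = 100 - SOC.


DOD = 100 - SOC = 100 - 42.89 = 57.11%

57.11%


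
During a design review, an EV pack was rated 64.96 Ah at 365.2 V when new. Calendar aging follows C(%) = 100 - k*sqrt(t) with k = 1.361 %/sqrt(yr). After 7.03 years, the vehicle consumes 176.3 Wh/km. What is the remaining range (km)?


Step 1: capacity retention = 100 - 1.361 * sqrt(7.03) = 100 - 1.361 * 2.6514 = 96.391%
Step 2: C_now = 64.96 * 96.391/100 = 62.616 Ah
Step 3: E_pack = V * C_now = 365.2 * 62.616 = 22867 Wh
Step 4: range = E_pack / consumption = 22867 / 176.3 = 129.7 km

129.7 km


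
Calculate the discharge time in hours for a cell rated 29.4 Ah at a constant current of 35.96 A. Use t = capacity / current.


Runtime = 29.4 Ah / 35.96 A = 0.8176 hr

0.8176 hr


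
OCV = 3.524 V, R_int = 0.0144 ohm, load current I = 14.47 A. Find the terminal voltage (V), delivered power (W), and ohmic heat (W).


Step 1: V_terminal = OCV - I*R = 3.524 - 14.47 * 0.0144 = 3.3156 V
Step 2: P_out = V_terminal * I = 3.3156 * 14.47 = 47.98 W
Step 3: Q = I^2 * R = 14.47^2 * 0.0144 = 3.015 W

V=3.3156 V, P=47.98 W, Q=3.015 W


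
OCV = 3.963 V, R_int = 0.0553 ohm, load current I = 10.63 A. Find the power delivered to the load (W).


Step 1: V_terminal = OCV - I*R = 3.963 - 10.63 * 0.0553 = 3.3752 V
Step 2: P_out = V_terminal * I = 3.3752 * 10.63 = 35.88 W

35.88 W


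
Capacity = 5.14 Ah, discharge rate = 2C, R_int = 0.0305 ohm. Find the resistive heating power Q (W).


Step 1: I = C_rate * capacity = 2 * 5.14 = 10.28 A
Step 2: Q = I^2 * R = 10.28^2 * 0.0305 = 105.68 * 0.0305 = 3.223 W

3.223 W


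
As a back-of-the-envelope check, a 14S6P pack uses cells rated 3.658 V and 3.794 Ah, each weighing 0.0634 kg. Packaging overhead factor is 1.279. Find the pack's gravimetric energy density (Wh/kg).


Step 1: V_pack = 14 * 3.658 = 51.212 V
Step 2: C_pack = 6 * 3.794 = 22.764 Ah
Step 3: E_pack = V_pack * C_pack = 51.212 * 22.764 = 1165.8 Wh
Step 4: m_pack = 14 * 6 * 0.0634 * 1.279 = 6.8114 kg
Step 5: ED = E_pack / m_pack = 1165.8 / 6.8114 = 171.2 Wh/kg

171.2 Wh/kg


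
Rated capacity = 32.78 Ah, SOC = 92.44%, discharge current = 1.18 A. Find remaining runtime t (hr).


Step 1: remaining = SOC/100 * C_total = 92.44/100 * 32.78 = 30.302 Ah
Step 2: t = remaining / I = 30.302 / 1.18 = 25.68 hr

25.68 hr


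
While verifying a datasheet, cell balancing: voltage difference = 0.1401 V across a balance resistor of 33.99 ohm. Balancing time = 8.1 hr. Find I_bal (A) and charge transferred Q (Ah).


I_bal = dV / R = 0.1401 / 33.99 = 0.0041218 A
Q = I_bal * t = 0.0041218 * 8.1 = 0.03339 Ah

I=0.0041218 A, Q=0.03339 Ah


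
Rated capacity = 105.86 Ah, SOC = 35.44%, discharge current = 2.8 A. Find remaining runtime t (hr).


Step 1: remaining = SOC/100 * C_total = 35.44/100 * 105.86 = 37.517 Ah
Step 2: t = remaining / I = 37.517 / 2.8 = 13.40 hr

13.40 hr


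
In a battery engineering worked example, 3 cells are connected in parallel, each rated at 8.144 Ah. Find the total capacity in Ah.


C_total = 3 * 8.144 = 24.432 Ah

24.432 Ah


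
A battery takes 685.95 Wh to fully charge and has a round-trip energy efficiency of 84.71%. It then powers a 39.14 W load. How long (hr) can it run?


Step 1: E_discharge = eta/100 * E_charge = 84.71/100 * 685.95 = 581.07 Wh
Step 2: t = E_discharge / P = 581.07 / 39.14 = 14.85 hr

14.85 hr


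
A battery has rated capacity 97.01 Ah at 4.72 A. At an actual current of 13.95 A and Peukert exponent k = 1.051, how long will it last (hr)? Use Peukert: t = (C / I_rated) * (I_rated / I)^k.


t_rated = C / I_rated = 97.01 / 4.72 = 20.553 hr
(I_rated/I)^k = (0.33835)^1.051 = 0.32016
t = t_rated * (I_rated/I)^k = 20.553 * 0.32016 = 6.580 hr

6.580 hr


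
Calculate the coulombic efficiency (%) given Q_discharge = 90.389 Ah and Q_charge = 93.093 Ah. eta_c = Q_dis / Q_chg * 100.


Coulombic efficiency = 90.389/93.093 * 100% = 97.10%

97.10%


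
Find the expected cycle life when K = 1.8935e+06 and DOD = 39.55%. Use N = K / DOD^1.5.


Step 1: DOD^1.5 = 39.55^1.5 = 248.73
Step 2: N = 1.8935e+06 / 248.73 = 7613 cycles

7613 cycles


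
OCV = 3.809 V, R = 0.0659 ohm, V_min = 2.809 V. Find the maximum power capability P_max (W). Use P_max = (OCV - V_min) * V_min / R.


P_max = (OCV - V_min) * V_min / R = (3.809 - 2.809) * 2.809 / 0.0659 = 1 * 2.809 / 0.0659 = 42.63 W

42.63 W


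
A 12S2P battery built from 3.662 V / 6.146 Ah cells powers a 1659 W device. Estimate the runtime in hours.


Step 1: E_pack = Ns * V_cell * Np * C_cell = 12 * 3.662 * 2 * 6.146 = 540.16 Wh
Step 2: t = E_pack / P = 540.16 / 1659 = 0.3256 hr

0.3256 hr


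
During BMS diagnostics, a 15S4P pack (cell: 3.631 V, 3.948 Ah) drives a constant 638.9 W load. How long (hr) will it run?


Step 1: E_pack = Ns * V_cell * Np * C_cell = 15 * 3.631 * 4 * 3.948 = 860.11 Wh
Step 2: t = E_pack / P = 860.11 / 638.9 = 1.346 hr

1.346 hr


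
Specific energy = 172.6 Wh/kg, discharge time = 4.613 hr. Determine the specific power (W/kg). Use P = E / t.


P_specific = E / t = 172.6 / 4.613 = 37.42 W/kg

37.42 W/kg


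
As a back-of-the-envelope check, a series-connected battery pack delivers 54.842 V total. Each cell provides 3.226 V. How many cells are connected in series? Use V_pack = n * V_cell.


n = V_pack / V_cell = 54.842 / 3.226 = 17

17


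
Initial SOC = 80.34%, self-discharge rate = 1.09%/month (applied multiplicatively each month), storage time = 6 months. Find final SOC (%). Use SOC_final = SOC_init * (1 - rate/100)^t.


Monthly retention factor = 1 - 1.09/100 = 0.9891
Over 6 months: factor^6 = 0.93636
SOC_final = 80.34 * 0.93636 = 75.23%

75.23%


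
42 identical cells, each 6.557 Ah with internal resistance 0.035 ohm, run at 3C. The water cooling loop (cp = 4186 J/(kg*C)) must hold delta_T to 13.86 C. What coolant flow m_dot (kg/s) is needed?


Step 1: I = 3 * 6.557 = 19.671 A
Step 2: Q_cell = I^2 * R = 19.671^2 * 0.035 = 13.543 W
Step 3: Q_total = 42 * 13.543 = 568.81 W
Step 4: m_dot = Q_total / (cp * dT) = 568.81 / (4186 * 13.86) = 0.009804 kg/s

0.009804 kg/s


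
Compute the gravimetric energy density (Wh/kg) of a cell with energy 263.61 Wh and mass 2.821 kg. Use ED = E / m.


Specific energy = 263.61 Wh / 2.821 kg = 93.45 Wh/kg

93.45 Wh/kg


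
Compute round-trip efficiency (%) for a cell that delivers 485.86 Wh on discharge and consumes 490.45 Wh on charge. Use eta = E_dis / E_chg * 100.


eta_e = E_dis / E_chg * 100 = 485.86 / 490.45 * 100 = 99.06%

99.06%


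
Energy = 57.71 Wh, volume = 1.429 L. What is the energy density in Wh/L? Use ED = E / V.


ED = E / V = 57.71 / 1.429 = 40.38 Wh/L

40.38 Wh/L


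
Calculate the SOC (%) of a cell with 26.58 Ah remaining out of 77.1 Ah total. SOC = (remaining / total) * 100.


SOC = (remaining / total) * 100 = (26.58 / 77.1) * 100 = 34.47%

34.47%


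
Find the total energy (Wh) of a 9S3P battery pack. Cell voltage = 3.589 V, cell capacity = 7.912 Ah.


E = Ns * Vcell * Np * Ccell = 9 * 3.589 * 3 * 7.912 = 766.7 Wh

766.7 Wh


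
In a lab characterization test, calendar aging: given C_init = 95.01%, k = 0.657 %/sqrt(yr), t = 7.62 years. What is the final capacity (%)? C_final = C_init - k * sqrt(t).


sqrt(t) = sqrt(7.62) = 2.7604
C_final = 95.01 - 0.657 * 2.7604 = 93.20%

93.20%


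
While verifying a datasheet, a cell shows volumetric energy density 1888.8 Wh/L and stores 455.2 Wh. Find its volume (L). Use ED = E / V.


V = E / ED = 455.2 / 1888.8 = 0.2410 L

0.2410 L


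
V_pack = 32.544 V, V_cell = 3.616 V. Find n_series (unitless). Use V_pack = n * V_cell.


Rearranging: n = V_pack / V_cell = 32.544 / 3.616 = 9 cells

9


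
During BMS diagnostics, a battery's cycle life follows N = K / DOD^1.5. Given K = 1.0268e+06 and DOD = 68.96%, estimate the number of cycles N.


Step 1: DOD^1.5 = 68.96^1.5 = 572.66
Step 2: N = 1.0268e+06 / 572.66 = 1793 cycles

1793 cycles


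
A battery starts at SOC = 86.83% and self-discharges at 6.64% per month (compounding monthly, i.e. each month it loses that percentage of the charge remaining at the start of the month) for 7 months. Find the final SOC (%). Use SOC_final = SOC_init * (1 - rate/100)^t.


decay = (1 - 6.64/100)^7 = 0.6182
SOC_final = 86.83 * 0.6182 = 53.68%

53.68%


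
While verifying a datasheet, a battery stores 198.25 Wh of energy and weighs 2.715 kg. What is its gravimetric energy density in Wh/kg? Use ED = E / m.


Specific energy = 198.25 Wh / 2.715 kg = 73.02 Wh/kg

73.02 Wh/kg


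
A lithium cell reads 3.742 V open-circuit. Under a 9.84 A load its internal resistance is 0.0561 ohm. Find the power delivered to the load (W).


Step 1: V_terminal = OCV - I*R = 3.742 - 9.84 * 0.0561 = 3.19 V
Step 2: P_out = V_terminal * I = 3.19 * 9.84 = 31.39 W

31.39 W


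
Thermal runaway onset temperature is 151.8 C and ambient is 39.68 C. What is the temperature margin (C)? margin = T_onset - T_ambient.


Safety margin = 151.8 C - 39.68 C = 112.12 C

112.12 C


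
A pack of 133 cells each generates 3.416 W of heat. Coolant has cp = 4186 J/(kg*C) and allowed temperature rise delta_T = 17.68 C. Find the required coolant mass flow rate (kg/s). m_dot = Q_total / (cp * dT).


Step 1: Total heat Q = 133 * 3.416 W = 454.33 W
Step 2: denom = cp * dT = 4186 * 17.68 = 74008
Step 3: m_dot = 454.33 / 74008 = 0.006139 kg/s

0.006139 kg/s


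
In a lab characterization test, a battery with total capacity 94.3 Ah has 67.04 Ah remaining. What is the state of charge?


SOC = (remaining / total) * 100 = (67.04 / 94.3) * 100 = 71.09%

71.09%


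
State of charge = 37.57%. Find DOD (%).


Complement of SOC: DOD = 100% - 37.57% = 62.43%

62.43%


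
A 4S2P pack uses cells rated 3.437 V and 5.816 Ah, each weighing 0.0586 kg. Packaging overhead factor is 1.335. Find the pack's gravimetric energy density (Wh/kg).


Step 1: V_pack = 4 * 3.437 = 13.748 V
Step 2: C_pack = 2 * 5.816 = 11.632 Ah
Step 3: E_pack = V_pack * C_pack = 13.748 * 11.632 = 159.92 Wh
Step 4: m_pack = 4 * 2 * 0.0586 * 1.335 = 0.62585 kg
Step 5: ED = E_pack / m_pack = 159.92 / 0.62585 = 255.5 Wh/kg

255.5 Wh/kg


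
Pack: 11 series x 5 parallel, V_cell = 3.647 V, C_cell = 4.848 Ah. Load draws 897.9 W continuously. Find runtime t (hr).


Step 1: E_pack = Ns * V_cell * Np * C_cell = 11 * 3.647 * 5 * 4.848 = 972.44 Wh
Step 2: t = E_pack / P = 972.44 / 897.9 = 1.083 hr

1.083 hr


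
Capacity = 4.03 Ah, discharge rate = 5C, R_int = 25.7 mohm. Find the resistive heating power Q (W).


Convert: R = 25.7 mohm = 0.0257 ohm
Step 1: I = C_rate * capacity = 5 * 4.03 = 20.15 A
Step 2: Q = I^2 * R = 20.15^2 * 0.0257 = 406.02 * 0.0257 = 10.43 W

10.43 W


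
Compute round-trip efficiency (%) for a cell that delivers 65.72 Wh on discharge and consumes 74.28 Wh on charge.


Round-trip efficiency = 65.72/74.28 * 100% = 88.48%

88.48%


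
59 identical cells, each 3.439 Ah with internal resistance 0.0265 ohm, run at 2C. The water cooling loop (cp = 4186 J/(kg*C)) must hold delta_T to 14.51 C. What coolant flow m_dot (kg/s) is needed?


Step 1: I = 2 * 3.439 = 6.878 A
Step 2: Q_cell = I^2 * R = 6.878^2 * 0.0265 = 1.2536 W
Step 3: Q_total = 59 * 1.2536 = 73.962 W
Step 4: m_dot = Q_total / (cp * dT) = 73.962 / (4186 * 14.51) = 0.001218 kg/s

0.001218 kg/s


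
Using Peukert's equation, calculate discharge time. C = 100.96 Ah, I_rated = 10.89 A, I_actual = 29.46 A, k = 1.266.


t_rated = C / I_rated = 100.96 / 10.89 = 9.2709 hr
(I_rated/I)^k = (0.36965)^1.266 = 0.28368
t = t_rated * (I_rated/I)^k = 9.2709 * 0.28368 = 2.630 hr

2.630 hr


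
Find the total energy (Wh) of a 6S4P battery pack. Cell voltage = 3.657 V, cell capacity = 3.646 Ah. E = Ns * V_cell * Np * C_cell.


V_pack = 6 * 3.657 = 21.942 V
C_pack = 4 * 3.646 = 14.584 Ah
E = V_pack * C_pack = 21.942 * 14.584 = 320.0 Wh

320.0 Wh


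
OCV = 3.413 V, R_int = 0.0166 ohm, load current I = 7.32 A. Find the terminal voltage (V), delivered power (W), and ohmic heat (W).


Step 1: V_terminal = OCV - I*R = 3.413 - 7.32 * 0.0166 = 3.2915 V
Step 2: P_out = V_terminal * I = 3.2915 * 7.32 = 24.09 W
Step 3: Q = I^2 * R = 7.32^2 * 0.0166 = 0.8895 W

V=3.2915 V, P=24.09 W, Q=0.8895 W


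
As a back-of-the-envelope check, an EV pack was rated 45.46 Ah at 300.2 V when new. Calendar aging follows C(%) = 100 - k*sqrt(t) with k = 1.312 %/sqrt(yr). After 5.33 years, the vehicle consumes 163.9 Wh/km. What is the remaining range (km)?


Step 1: capacity retention = 100 - 1.312 * sqrt(5.33) = 100 - 1.312 * 2.3087 = 96.971%
Step 2: C_now = 45.46 * 96.971/100 = 44.083 Ah
Step 3: E_pack = V * C_now = 300.2 * 44.083 = 13234 Wh
Step 4: range = E_pack / consumption = 13234 / 163.9 = 80.74 km

80.74 km


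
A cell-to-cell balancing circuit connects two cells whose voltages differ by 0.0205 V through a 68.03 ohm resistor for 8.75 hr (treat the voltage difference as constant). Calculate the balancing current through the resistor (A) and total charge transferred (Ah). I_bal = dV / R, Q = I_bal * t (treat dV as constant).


First, Ohm's law: I_bal = 0.0205 V / 68.03 ohm = 3.0134e-04 A
Then Q = I * t = 3.0134e-04 A * 8.75 hr = 0.002637 Ah

I=3.0134e-04 A, Q=0.002637 Ah


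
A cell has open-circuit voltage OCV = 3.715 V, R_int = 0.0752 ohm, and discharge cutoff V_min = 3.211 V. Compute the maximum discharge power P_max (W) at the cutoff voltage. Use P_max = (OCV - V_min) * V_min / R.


P_max = (OCV - V_min) * V_min / R = (3.715 - 3.211) * 3.211 / 0.0752 = 0.504 * 3.211 / 0.0752 = 21.52 W

21.52 W


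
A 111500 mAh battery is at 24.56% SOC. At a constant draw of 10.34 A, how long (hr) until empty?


Convert: C_total = 111500 mAh = 111.5 Ah
Step 1: remaining = SOC/100 * C_total = 24.56/100 * 111.5 = 27.384 Ah
Step 2: t = remaining / I = 27.384 / 10.34 = 2.648 hr

2.648 hr


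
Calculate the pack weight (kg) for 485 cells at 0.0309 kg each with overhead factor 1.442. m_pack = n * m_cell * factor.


m_pack = n * m_cell * overhead = 485 * 0.0309 * 1.442 = 21.61 kg

21.61 kg


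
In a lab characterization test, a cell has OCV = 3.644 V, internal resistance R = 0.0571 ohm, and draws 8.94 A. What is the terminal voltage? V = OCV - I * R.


V = OCV - I*R = 3.644 - 8.94 * 0.0571 = 3.134 V

3.134 V


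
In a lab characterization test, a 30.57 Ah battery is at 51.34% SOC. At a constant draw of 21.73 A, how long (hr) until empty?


Step 1: remaining = SOC/100 * C_total = 51.34/100 * 30.57 = 15.695 Ah
Step 2: t = remaining / I = 15.695 / 21.73 = 0.7223 hr

0.7223 hr


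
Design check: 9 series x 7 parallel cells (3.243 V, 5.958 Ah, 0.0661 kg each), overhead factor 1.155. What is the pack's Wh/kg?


Step 1: V_pack = 9 * 3.243 = 29.187 V
Step 2: C_pack = 7 * 5.958 = 41.706 Ah
Step 3: E_pack = V_pack * C_pack = 29.187 * 41.706 = 1217.3 Wh
Step 4: m_pack = 9 * 7 * 0.0661 * 1.155 = 4.8098 kg
Step 5: ED = E_pack / m_pack = 1217.3 / 4.8098 = 253.1 Wh/kg

253.1 Wh/kg


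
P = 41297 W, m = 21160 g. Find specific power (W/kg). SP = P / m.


Convert: m = 21160 g = 21.16 kg
SP = P / m = 41297 / 21.16 = 1952 W/kg

1952 W/kg


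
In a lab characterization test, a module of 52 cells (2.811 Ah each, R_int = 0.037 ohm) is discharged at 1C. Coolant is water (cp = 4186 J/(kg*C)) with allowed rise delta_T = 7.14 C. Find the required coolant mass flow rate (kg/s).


Step 1: I = 1 * 2.811 = 2.811 A
Step 2: Q_cell = I^2 * R = 2.811^2 * 0.037 = 0.29236 W
Step 3: Q_total = 52 * 0.29236 = 15.203 W
Step 4: m_dot = Q_total / (cp * dT) = 15.203 / (4186 * 7.14) = 5.087e-04 kg/s

5.087e-04 kg/s


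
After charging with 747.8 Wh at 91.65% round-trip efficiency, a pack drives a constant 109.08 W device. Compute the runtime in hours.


Step 1: E_discharge = eta/100 * E_charge = 91.65/100 * 747.8 = 685.36 Wh
Step 2: t = E_discharge / P = 685.36 / 109.08 = 6.283 hr

6.283 hr


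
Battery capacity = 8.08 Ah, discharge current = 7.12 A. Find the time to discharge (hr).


t = capacity / current = 8.08 / 7.12 = 1.135 hr

1.135 hr


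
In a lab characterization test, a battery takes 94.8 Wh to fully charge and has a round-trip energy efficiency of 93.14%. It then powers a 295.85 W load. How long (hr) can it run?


Step 1: E_discharge = eta/100 * E_charge = 93.14/100 * 94.8 = 88.297 Wh
Step 2: t = E_discharge / P = 88.297 / 295.85 = 0.2985 hr

0.2985 hr


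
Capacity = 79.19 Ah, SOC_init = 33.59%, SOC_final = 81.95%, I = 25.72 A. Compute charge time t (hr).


delta_Ah = 79.19 * (81.95 - 33.59) / 100 = 38.296 Ah
t = delta_Ah / I = 38.296 / 25.72 = 1.489 hr

1.489 hr


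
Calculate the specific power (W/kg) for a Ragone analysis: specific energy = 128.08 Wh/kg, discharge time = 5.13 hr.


Specific power = 128.08 Wh/kg / 5.13 hr = 24.97 W/kg

24.97 W/kg


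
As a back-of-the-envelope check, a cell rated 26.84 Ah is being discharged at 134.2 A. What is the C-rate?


C_rate = I / capacity = 134.2 / 26.84 = 5C

5C


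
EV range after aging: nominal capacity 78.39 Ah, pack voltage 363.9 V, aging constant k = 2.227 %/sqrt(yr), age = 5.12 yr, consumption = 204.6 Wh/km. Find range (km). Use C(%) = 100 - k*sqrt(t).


Step 1: capacity retention = 100 - 2.227 * sqrt(5.12) = 100 - 2.227 * 2.2627 = 94.961%
Step 2: C_now = 78.39 * 94.961/100 = 74.44 Ah
Step 3: E_pack = V * C_now = 363.9 * 74.44 = 27089 Wh
Step 4: range = E_pack / consumption = 27089 / 204.6 = 132.4 km

132.4 km


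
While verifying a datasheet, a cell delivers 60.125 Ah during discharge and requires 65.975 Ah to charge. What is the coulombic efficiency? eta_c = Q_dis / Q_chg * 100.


eta_c = Q_dis / Q_chg * 100 = 60.125 / 65.975 * 100 = 91.13%

91.13%


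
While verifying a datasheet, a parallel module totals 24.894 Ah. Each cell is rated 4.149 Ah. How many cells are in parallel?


n = C_total / C_cell = 24.894 / 4.149 = 6

6


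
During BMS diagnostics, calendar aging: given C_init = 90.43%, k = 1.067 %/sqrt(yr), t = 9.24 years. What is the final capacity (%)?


sqrt(t) = sqrt(9.24) = 3.0397
C_final = 90.43 - 1.067 * 3.0397 = 87.19%

87.19%


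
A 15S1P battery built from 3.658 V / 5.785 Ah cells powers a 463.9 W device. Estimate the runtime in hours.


Step 1: E_pack = Ns * V_cell * Np * C_cell = 15 * 3.658 * 1 * 5.785 = 317.42 Wh
Step 2: t = E_pack / P = 317.42 / 463.9 = 0.6842 hr

0.6842 hr


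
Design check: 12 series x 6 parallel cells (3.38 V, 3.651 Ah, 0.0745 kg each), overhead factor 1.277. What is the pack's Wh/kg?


Step 1: V_pack = 12 * 3.38 = 40.56 V
Step 2: C_pack = 6 * 3.651 = 21.906 Ah
Step 3: E_pack = V_pack * C_pack = 40.56 * 21.906 = 888.51 Wh
Step 4: m_pack = 12 * 6 * 0.0745 * 1.277 = 6.8498 kg
Step 5: ED = E_pack / m_pack = 888.51 / 6.8498 = 129.7 Wh/kg

129.7 Wh/kg


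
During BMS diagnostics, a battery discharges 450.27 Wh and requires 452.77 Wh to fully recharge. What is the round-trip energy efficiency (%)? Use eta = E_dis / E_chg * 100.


Round-trip efficiency = 450.27/452.77 * 100% = 99.45%

99.45%


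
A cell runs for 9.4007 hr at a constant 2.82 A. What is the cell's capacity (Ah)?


C = I * t = 2.82 * 9.4007 = 26.51 Ah

26.51 Ah


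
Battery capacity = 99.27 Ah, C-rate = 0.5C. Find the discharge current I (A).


I = C_rate * capacity = 0.5 * 99.27 = 49.635 A

49.635 A


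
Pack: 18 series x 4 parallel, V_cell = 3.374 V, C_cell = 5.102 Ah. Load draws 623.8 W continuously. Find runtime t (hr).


Step 1: E_pack = Ns * V_cell * Np * C_cell = 18 * 3.374 * 4 * 5.102 = 1239.4 Wh
Step 2: t = E_pack / P = 1239.4 / 623.8 = 1.987 hr

1.987 hr


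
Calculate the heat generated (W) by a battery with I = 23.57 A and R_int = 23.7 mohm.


Convert: R = 23.7 mohm = 0.0237 ohm
I^2 = 555.54
Q = 555.54 * 0.0237 = 13.17 W

13.17 W


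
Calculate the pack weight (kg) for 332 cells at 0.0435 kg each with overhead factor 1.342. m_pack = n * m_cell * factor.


m_pack = n * m_cell * overhead = 332 * 0.0435 * 1.342 = 19.38 kg

19.38 kg


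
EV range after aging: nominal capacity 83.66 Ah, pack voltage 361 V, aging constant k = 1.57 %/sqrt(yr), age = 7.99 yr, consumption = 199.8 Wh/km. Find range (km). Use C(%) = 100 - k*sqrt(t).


Step 1: capacity retention = 100 - 1.57 * sqrt(7.99) = 100 - 1.57 * 2.8267 = 95.562%
Step 2: C_now = 83.66 * 95.562/100 = 79.947 Ah
Step 3: E_pack = V * C_now = 361 * 79.947 = 28861 Wh
Step 4: range = E_pack / consumption = 28861 / 199.8 = 144.4 km

144.4 km


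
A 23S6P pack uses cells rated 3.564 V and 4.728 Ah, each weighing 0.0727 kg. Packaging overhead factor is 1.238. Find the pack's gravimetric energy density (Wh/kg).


Step 1: V_pack = 23 * 3.564 = 81.972 V
Step 2: C_pack = 6 * 4.728 = 28.368 Ah
Step 3: E_pack = V_pack * C_pack = 81.972 * 28.368 = 2325.4 Wh
Step 4: m_pack = 23 * 6 * 0.0727 * 1.238 = 12.42 kg
Step 5: ED = E_pack / m_pack = 2325.4 / 12.42 = 187.2 Wh/kg

187.2 Wh/kg


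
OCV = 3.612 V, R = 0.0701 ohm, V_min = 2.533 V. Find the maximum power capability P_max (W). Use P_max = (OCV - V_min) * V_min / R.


dV = OCV - V_min = 1.079 V (so I_max = dV / R)
P_max = dV * V_min / R = 1.079 * 2.533 / 0.0701 = 38.99 W

38.99 W


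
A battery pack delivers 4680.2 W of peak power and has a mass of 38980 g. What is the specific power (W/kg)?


Convert: m = 38980 g = 38.98 kg
Specific power = 4680.2 W / 38.98 kg = 120.1 W/kg

120.1 W/kg


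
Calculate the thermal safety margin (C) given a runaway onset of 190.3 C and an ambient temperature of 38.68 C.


Safety margin = 190.3 C - 38.68 C = 151.62 C

151.62 C


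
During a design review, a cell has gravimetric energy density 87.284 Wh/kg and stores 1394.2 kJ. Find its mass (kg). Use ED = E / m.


Convert: E = 1394.2 kJ = 387.28 Wh
m = E / ED = 387.28 / 87.284 = 4.437 kg

4.437 kg


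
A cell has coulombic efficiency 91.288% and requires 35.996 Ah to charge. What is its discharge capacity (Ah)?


Q_dis = eta/100 * Q_chg = 91.288/100 * 35.996 = 32.86 Ah

32.86 Ah


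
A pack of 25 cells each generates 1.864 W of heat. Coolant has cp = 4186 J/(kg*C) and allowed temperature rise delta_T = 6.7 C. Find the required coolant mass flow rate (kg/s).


Step 1: Total heat Q = 25 * 1.864 W = 46.6 W
Step 2: denom = cp * dT = 4186 * 6.7 = 28046
Step 3: m_dot = 46.6 / 28046 = 0.001662 kg/s

0.001662 kg/s


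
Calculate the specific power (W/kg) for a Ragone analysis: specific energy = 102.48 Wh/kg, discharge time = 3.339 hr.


P_specific = E / t = 102.48 / 3.339 = 30.69 W/kg

30.69 W/kg


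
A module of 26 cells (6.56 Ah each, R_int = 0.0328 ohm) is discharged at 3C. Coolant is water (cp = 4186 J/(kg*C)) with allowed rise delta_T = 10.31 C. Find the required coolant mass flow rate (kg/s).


Step 1: I = 3 * 6.56 = 19.68 A
Step 2: Q_cell = I^2 * R = 19.68^2 * 0.0328 = 12.704 W
Step 3: Q_total = 26 * 12.704 = 330.3 W
Step 4: m_dot = Q_total / (cp * dT) = 330.3 / (4186 * 10.31) = 0.007653 kg/s

0.007653 kg/s
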